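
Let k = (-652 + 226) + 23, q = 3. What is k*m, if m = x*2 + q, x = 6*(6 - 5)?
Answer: -6045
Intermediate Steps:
x = 6 (x = 6*1 = 6)
m = 15 (m = 6*2 + 3 = 12 + 3 = 15)
k = -403 (k = -426 + 23 = -403)
k*m = -403*15 = -6045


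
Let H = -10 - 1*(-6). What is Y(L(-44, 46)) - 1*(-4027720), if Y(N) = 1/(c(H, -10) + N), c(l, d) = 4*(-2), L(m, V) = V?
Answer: 153053361/38 ≈ 4.0277e+6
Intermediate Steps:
H = -4 (H = -10 + 6 = -4)
c(l, d) = -8
Y(N) = 1/(-8 + N)
Y(L(-44, 46)) - 1*(-4027720) = 1/(-8 + 46) - 1*(-4027720) = 1/38 + 4027720 = 153053361/38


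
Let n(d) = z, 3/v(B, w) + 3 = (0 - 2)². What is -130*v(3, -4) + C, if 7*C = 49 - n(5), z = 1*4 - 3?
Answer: -2682/7 ≈ -383.14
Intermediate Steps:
v(B, w) = 3 (v(B, w) = 3/(-3 + (0 - 2)²) = 3/(-3 + (-2)²) = 3/(-3 + 4) = 3/1 = 3*1 = 3)
z = 1 (z = 4 - 3 = 1)
n(d) = 1
C = 48/7 (C = (49 - 1*1)/7 = (49 - 1)/7 = (⅐)*48 = 48/7 ≈ 6.8571)
-130*v(3, -4) + C = -130*3 + 48/7 = -390 + 48/7 = -2682/7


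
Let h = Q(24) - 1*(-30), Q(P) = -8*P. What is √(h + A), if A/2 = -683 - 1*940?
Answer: 4*I*√213 ≈ 58.378*I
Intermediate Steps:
A = -3246 (A = 2*(-683 - 1*940) = 2*(-683 - 940) = 2*(-1623) = -3246)
h = -162 (h = -8*24 - 1*(-30) = -192 + 30 = -162)
√(h + A) = √(-162 - 3246) = √(-3408) = 4*I*√213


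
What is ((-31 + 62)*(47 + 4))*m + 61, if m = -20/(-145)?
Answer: 8093/29 ≈ 279.07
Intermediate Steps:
m = 4/29 (m = -20*(-1/145) = 4/29 ≈ 0.13793)
((-31 + 62)*(47 + 4))*m + 61 = ((-31 + 62)*(47 + 4))*(4/29) + 61 = (31*51)*(4/29) + 61 = 1581*(4/29) + 61 = 6324/29 + 61 = 8093/29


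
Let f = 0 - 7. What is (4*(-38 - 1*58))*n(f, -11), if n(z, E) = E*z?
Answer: -29568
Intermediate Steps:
f = -7
(4*(-38 - 1*58))*n(f, -11) = (4*(-38 - 1*58))*(-11*(-7)) = (4*(-38 - 58))*77 = (4*(-96))*77 = -384*77 = -29568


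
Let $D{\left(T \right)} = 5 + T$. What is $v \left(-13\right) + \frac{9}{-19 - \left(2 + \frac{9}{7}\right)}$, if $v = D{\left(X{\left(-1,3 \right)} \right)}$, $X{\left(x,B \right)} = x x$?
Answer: $- \frac{4077}{52} \approx -78.404$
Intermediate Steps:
$X{\left(x,B \right)} = x^{2}$
$v = 6$ ($v = 5 + \left(-1\right)^{2} = 5 + 1 = 6$)
$v \left(-13\right) + \frac{9}{-19 - \left(2 + \frac{9}{7}\right)} = 6 \left(-13\right) + \frac{9}{-19 - \left(2 + \frac{9}{7}\right)} = -78 + \frac{9}{-19 - \frac{23}{7}} = -78 + \frac{9}{- \frac{156}{7}} = -78 + 9 \left(- \frac{7}{156}\right) = -78 - \frac{21}{52} = - \frac{4077}{52}$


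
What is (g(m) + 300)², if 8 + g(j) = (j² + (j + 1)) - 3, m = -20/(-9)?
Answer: 579364900/6561 ≈ 88304.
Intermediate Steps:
m = 20/9 (m = -20*(-⅑) = 20/9 ≈ 2.2222)
g(j) = -10 + j + j² (g(j) = -8 + ((j² + (j + 1)) - 3) = -8 + ((j² + (1 + j)) - 3) = -8 + ((1 + j + j²) - 3) = -8 + (-2 + j + j²) = -10 + j + j²)
(g(m) + 300)² = ((-10 + 20/9 + (20/9)²) + 300)² = ((-10 + 20/9 + 400/81) + 300)² = (-230/81 + 300)² = (24070/81)² = 579364900/6561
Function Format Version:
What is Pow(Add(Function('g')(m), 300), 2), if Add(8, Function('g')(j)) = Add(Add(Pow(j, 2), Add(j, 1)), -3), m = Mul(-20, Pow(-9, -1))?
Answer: Rational(579364900, 6561) ≈ 88304.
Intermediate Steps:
m = Rational(20, 9) (m = Mul(-20, Rational(-1, 9)) = Rational(20, 9) ≈ 2.2222)
Function('g')(j) = Add(-10, j, Pow(j, 2)) (Function('g')(j) = Add(-8, Add(Add(Pow(j, 2), Add(j, 1)), -3)) = Add(-8, Add(Add(Pow(j, 2), Add(1, j)), -3)) = Add(-8, Add(Add(1, j, Pow(j, 2)), -3)) = Add(-8, Add(-2, j, Pow(j, 2))) = Add(-10, j, Pow(j, 2)))
Pow(Add(Function('g')(m), 300), 2) = Pow(Add(Add(-10, Rational(20, 9), Pow(Rational(20, 9), 2)), 300), 2) = Pow(Add(Add(-10, Rational(20, 9), Rational(400, 81)), 300), 2) = Pow(Add(Rational(-230, 81), 300), 2) = Pow(Rational(24070, 81), 2) = Rational(579364900, 6561)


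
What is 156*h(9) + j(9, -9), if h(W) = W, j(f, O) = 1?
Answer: 1405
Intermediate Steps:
156*h(9) + j(9, -9) = 156*9 + 1 = 1404 + 1 = 1405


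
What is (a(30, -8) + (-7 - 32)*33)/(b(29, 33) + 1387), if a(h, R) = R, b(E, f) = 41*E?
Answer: -185/368 ≈ -0.50272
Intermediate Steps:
(a(30, -8) + (-7 - 32)*33)/(b(29, 33) + 1387) = (-8 + (-7 - 32)*33)/(41*29 + 1387) = (-8 - 39*33)/(1189 + 1387) = (-8 - 1287)/2576 = -1295*1/2576 = -185/368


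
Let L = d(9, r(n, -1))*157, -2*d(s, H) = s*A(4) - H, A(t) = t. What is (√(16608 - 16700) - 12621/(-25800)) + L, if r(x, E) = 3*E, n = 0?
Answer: -26324693/8600 + 2*I*√23 ≈ -3061.0 + 9.5917*I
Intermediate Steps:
d(s, H) = H/2 - 2*s (d(s, H) = -(s*4 - H)/2 = -(4*s - H)/2 = -(-H + 4*s)/2 = H/2 - 2*s)
L = -6123/2 (L = ((3*(-1))/2 - 2*9)*157 = ((½)*(-3) - 18)*157 = (-3/2 - 18)*157 = -39/2*157 = -6123/2 ≈ -3061.5)
(√(16608 - 16700) - 12621/(-25800)) + L = (√(16608 - 16700) - 12621/(-25800)) - 6123/2 = (√(-92) - 12621*(-1/25800)) - 6123/2 = (2*I*√23 + 4207/8600) - 6123/2 = (4207/8600 + 2*I*√23) - 6123/2 = -26324693/8600 + 2*I*√23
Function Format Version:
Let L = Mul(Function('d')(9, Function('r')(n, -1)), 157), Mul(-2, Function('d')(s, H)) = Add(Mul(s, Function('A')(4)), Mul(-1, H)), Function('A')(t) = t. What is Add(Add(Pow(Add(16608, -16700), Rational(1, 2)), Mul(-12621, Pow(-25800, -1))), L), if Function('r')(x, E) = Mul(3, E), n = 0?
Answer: Add(Rational(-26324693, 8600), Mul(2, I, Pow(23, Rational(1, 2)))) ≈ Add(-3061.0, Mul(9.5917, I))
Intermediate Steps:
Function('d')(s, H) = Add(Mul(Rational(1, 2), H), Mul(-2, s)) (Function('d')(s, H) = Mul(Rational(-1, 2), Add(Mul(s, 4), Mul(-1, H))) = Mul(Rational(-1, 2), Add(Mul(4, s), Mul(-1, H))) = Mul(Rational(-1, 2), Add(Mul(-1, H), Mul(4, s))) = Add(Mul(Rational(1, 2), H), Mul(-2, s)))
L = Rational(-6123, 2) (L = Mul(Add(Mul(Rational(1, 2), Mul(3, -1)), Mul(-2, 9)), 157) = Mul(Add(Mul(Rational(1, 2), -3), -18), 157) = Mul(Add(Rational(-3, 2), -18), 157) = Mul(Rational(-39, 2), 157) = Rational(-6123, 2) ≈ -3061.5)
Add(Add(Pow(Add(16608, -16700), Rational(1, 2)), Mul(-12621, Pow(-25800, -1))), L) = Add(Add(Pow(Add(16608, -16700), Rational(1, 2)), Mul(-12621, Pow(-25800, -1))), Rational(-6123, 2)) = Add(Add(Pow(-92, Rational(1, 2)), Mul(-12621, Rational(-1, 25800))), Rational(-6123, 2)) = Add(Add(Mul(2, I, Pow(23, Rational(1, 2))), Rational(4207, 8600)), Rational(-6123, 2)) = Add(Add(Rational(4207, 8600), Mul(2, I, Pow(23, Rational(1, 2)))), Rational(-6123, 2)) = Add(Rational(-26324693, 8600), Mul(2, I, Pow(23, Rational(1, 2))))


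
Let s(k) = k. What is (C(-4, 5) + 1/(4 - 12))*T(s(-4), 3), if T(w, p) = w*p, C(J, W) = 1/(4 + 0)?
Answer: -3/2 ≈ -1.5000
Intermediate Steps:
C(J, W) = ¼ (C(J, W) = 1/4 = ¼)
T(w, p) = p*w
(C(-4, 5) + 1/(4 - 12))*T(s(-4), 3) = (¼ + 1/(4 - 12))*(3*(-4)) = (¼ + 1/(-8))*(-12) = (¼ - ⅛)*(-12) = (⅛)*(-12) = -3/2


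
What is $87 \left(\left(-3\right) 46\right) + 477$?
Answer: $-11529$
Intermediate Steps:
$87 \left(\left(-3\right) 46\right) + 477 = 87 \left(-138\right) + 477 = -12006 + 477 = -11529$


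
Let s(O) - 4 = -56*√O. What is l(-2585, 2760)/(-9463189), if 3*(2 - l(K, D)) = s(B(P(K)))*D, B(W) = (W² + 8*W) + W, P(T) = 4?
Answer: 3678/9463189 - 4480*√13/411443 ≈ -0.038870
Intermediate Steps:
B(W) = W² + 9*W
s(O) = 4 - 56*√O
l(K, D) = 2 - D*(4 - 112*√13)/3 (l(K, D) = 2 - (4 - 56*2*√(9 + 4))*D/3 = 2 - (4 - 56*2*√13)*D/3 = 2 - (4 - 112*√13)*D/3 = 2 - D*(4 - 112*√13)/3)
l(-2585, 2760)/(-9463189) = (2 - 4/3*2760*(1 - 28*√13))/(-9463189) = (2 + (-3680 + 103040*√13))*(-1/9463189) = (-3678 + 103040*√13)*(-1/9463189) = 3678/9463189 - 4480*√13/411443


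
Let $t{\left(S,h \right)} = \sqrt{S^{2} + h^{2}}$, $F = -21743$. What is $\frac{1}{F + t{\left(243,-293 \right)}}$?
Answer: $- \frac{21743}{472613151} - \frac{\sqrt{144898}}{472613151} \approx -4.6811 \cdot 10^{-5}$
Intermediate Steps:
$\frac{1}{F + t{\left(243,-293 \right)}} = \frac{1}{-21743 + \sqrt{243^{2} + \left(-293\right)^{2}}} = \frac{1}{-21743 + \sqrt{59049 + 85849}} = \frac{1}{-21743 + \sqrt{144898}}$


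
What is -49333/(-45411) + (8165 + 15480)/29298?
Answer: 839700443/443483826 ≈ 1.8934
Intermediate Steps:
-49333/(-45411) + (8165 + 15480)/29298 = -49333*(-1/45411) + 23645*(1/29298) = 49333/45411 + 23645/29298 = 839700443/443483826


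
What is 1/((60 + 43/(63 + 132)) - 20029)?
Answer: -195/3893912 ≈ -5.0078e-5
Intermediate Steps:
1/((60 + 43/(63 + 132)) - 20029) = 1/((60 + 43/195) - 20029) = 1/(11743/195 - 20029) = 1/(-3893912/195) = -195/3893912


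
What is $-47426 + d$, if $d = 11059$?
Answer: $-36367$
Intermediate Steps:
$-47426 + d = -47426 + 11059 = -36367$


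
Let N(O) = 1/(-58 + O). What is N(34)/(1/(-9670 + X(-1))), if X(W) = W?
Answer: 9671/24 ≈ 402.96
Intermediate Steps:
N(34)/(1/(-9670 + X(-1))) = 1/((-58 + 34)*(1/(-9670 - 1))) = 1/((-24)*(1/(-9671))) = -1/(24*(-1/9671)) = -1/24*(-9671) = 9671/24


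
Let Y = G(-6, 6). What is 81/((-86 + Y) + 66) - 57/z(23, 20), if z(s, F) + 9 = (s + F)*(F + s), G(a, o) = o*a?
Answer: -19029/12880 ≈ -1.4774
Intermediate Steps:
G(a, o) = a*o
Y = -36 (Y = -6*6 = -36)
z(s, F) = -9 + (F + s)² (z(s, F) = -9 + (s + F)*(F + s) = -9 + (F + s)*(F + s) = -9 + (F + s)²)
81/((-86 + Y) + 66) - 57/z(23, 20) = 81/((-86 - 36) + 66) - 57/(-9 + (20 + 23)²) = 81/(-122 + 66) - 57/(-9 + 43²) = 81/(-56) - 57/(-9 + 1849) = 81*(-1/56) - 57/1840 = -81/56 - 57*1/1840 = -81/56 - 57/1840 = -19029/12880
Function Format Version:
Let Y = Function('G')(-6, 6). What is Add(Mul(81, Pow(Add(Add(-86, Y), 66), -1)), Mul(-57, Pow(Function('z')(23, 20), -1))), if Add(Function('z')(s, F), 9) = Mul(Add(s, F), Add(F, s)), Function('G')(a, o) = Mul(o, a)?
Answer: Rational(-19029, 12880) ≈ -1.4774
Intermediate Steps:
Function('G')(a, o) = Mul(a, o)
Y = -36 (Y = Mul(-6, 6) = -36)
Function('z')(s, F) = Add(-9, Pow(Add(F, s), 2)) (Function('z')(s, F) = Add(-9, Mul(Add(s, F), Add(F, s))) = Add(-9, Mul(Add(F, s), Add(F, s))) = Add(-9, Pow(Add(F, s), 2)))
Add(Mul(81, Pow(Add(Add(-86, Y), 66), -1)), Mul(-57, Pow(Function('z')(23, 20), -1))) = Add(Mul(81, Pow(Add(Add(-86, -36), 66), -1)), Mul(-57, Pow(Add(-9, Pow(Add(20, 23), 2)), -1))) = Add(Mul(81, Pow(Add(-122, 66), -1)), Mul(-57, Pow(Add(-9, Pow(43, 2)), -1))) = Add(Mul(81, Pow(-56, -1)), Mul(-57, Pow(Add(-9, 1849), -1))) = Add(Mul(81, Rational(-1, 56)), Mul(-57, Pow(1840, -1))) = Add(Rational(-81, 56), Mul(-57, Rational(1, 1840))) = Add(Rational(-81, 56), Rational(-57, 1840)) = Rational(-19029, 12880)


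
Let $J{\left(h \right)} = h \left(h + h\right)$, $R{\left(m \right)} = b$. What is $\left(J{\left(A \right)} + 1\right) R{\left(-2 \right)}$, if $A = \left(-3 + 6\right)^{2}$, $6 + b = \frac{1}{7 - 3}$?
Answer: $- \frac{3749}{4} \approx -937.25$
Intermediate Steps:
$b = - \frac{23}{4}$ ($b = -6 + \frac{1}{7 - 3} = -6 + \frac{1}{4} = - \frac{23}{4} \approx -5.75$)
$R{\left(m \right)} = - \frac{23}{4}$
$A = 9$ ($A = 3^{2} = 9$)
$J{\left(h \right)} = 2 h^{2}$ ($J{\left(h \right)} = h 2 h = 2 h^{2}$)
$\left(J{\left(A \right)} + 1\right) R{\left(-2 \right)} = \left(2 \cdot 9^{2} + 1\right) \left(- \frac{23}{4}\right) = \left(2 \cdot 81 + 1\right) \left(- \frac{23}{4}\right) = \left(162 + 1\right) \left(- \frac{23}{4}\right) = 163 \left(- \frac{23}{4}\right) = - \frac{3749}{4}$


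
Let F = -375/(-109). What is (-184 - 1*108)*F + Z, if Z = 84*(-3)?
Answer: -136968/109 ≈ -1256.6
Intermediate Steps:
Z = -252
F = 375/109 (F = -375*(-1/109) = 375/109 ≈ 3.4404)
(-184 - 1*108)*F + Z = (-184 - 1*108)*(375/109) - 252 = (-184 - 108)*(375/109) - 252 = -292*375/109 - 252 = -109500/109 - 252 = -136968/109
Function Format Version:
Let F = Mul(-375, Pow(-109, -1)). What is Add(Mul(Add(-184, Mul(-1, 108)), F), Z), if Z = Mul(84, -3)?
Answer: Rational(-136968, 109) ≈ -1256.6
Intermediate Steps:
Z = -252
F = Rational(375, 109) (F = Mul(-375, Rational(-1, 109)) = Rational(375, 109) ≈ 3.4404)
Add(Mul(Add(-184, Mul(-1, 108)), F), Z) = Add(Mul(Add(-184, Mul(-1, 108)), Rational(375, 109)), -252) = Add(Mul(Add(-184, -108), Rational(375, 109)), -252) = Add(Mul(-292, Rational(375, 109)), -252) = Add(Rational(-109500, 109), -252) = Rational(-136968, 109)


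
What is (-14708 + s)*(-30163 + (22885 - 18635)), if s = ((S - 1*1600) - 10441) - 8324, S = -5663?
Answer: 1055591968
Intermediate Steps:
s = -26028 (s = ((-5663 - 1*1600) - 10441) - 8324 = ((-5663 - 1600) - 10441) - 8324 = (-7263 - 10441) - 8324 = -17704 - 8324 = -26028)
(-14708 + s)*(-30163 + (22885 - 18635)) = (-14708 - 26028)*(-30163 + (22885 - 18635)) = -40736*(-30163 + 4250) = -40736*(-25913) = 1055591968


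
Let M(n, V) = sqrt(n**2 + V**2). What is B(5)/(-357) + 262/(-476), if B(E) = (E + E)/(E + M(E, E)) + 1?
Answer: -23/42 - 2*sqrt(2)/357 ≈ -0.55554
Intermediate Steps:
M(n, V) = sqrt(V**2 + n**2)
B(E) = 1 + 2*E/(E + sqrt(2)*sqrt(E**2)) (B(E) = (E + E)/(E + sqrt(E**2 + E**2)) + 1 = (2*E)/(E + sqrt(2*E**2)) + 1 = (2*E)/(E + sqrt(2)*sqrt(E**2)) + 1 = 2*E/(E + sqrt(2)*sqrt(E**2)) + 1 = 1 + 2*E/(E + sqrt(2)*sqrt(E**2)))
B(5)/(-357) + 262/(-476) = ((3*5 + sqrt(2)*sqrt(5**2))/(5 + sqrt(2)*sqrt(5**2)))/(-357) + 262/(-476) = ((15 + sqrt(2)*sqrt(25))/(5 + sqrt(2)*sqrt(25)))*(-1/357) + 262*(-1/476) = ((15 + sqrt(2)*5)/(5 + sqrt(2)*5))*(-1/357) - 131/238 = ((15 + 5*sqrt(2))/(5 + 5*sqrt(2)))*(-1/357) - 131/238 = -(15 + 5*sqrt(2))/(357*(5 + 5*sqrt(2))) - 131/238 = -131/238 - (15 + 5*sqrt(2))/(357*(5 + 5*sqrt(2)))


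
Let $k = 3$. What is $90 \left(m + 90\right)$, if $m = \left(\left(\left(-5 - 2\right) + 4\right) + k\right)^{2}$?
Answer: $8100$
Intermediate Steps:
$m = 0$ ($m = \left(\left(\left(-5 - 2\right) + 4\right) + 3\right)^{2} = \left(\left(-7 + 4\right) + 3\right)^{2} = \left(-3 + 3\right)^{2} = 0^{2} = 0$)
$90 \left(m + 90\right) = 90 \left(0 + 90\right) = 90 \cdot 90 = 8100$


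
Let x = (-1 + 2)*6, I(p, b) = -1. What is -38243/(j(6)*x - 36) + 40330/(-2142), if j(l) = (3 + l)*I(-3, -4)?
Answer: 4349267/10710 ≈ 406.09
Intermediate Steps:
x = 6 (x = 1*6 = 6)
j(l) = -3 - l (j(l) = (3 + l)*(-1) = -3 - l)
-38243/(j(6)*x - 36) + 40330/(-2142) = -38243/((-3 - 1*6)*6 - 36) + 40330/(-2142) = -38243/((-3 - 6)*6 - 36) + 40330*(-1/2142) = -38243/(-9*6 - 36) - 20165/1071 = -38243/(-54 - 36) - 20165/1071 = -38243/(-90) - 20165/1071 = -38243*(-1/90) - 20165/1071 = 38243/90 - 20165/1071 = 4349267/10710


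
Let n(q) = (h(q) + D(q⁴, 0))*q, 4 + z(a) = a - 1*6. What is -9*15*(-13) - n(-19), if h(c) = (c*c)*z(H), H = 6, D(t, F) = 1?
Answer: -25662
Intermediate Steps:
z(a) = -10 + a (z(a) = -4 + (a - 1*6) = -4 + (a - 6) = -4 + (-6 + a) = -10 + a)
h(c) = -4*c² (h(c) = (c*c)*(-10 + 6) = c²*(-4) = -4*c²)
n(q) = q*(1 - 4*q²) (n(q) = (-4*q² + 1)*q = (1 - 4*q²)*q = q*(1 - 4*q²))
-9*15*(-13) - n(-19) = -9*15*(-13) - (-19 - 4*(-19)³) = -135*(-13) - (-19 - 4*(-6859)) = 1755 - (-19 + 27436) = 1755 - 1*27417 = 1755 - 27417 = -25662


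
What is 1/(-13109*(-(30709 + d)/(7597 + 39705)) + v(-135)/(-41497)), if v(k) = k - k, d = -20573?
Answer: 23651/66436412 ≈ 0.00035599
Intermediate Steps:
v(k) = 0
1/(-13109*(-(30709 + d)/(7597 + 39705)) + v(-135)/(-41497)) = 1/(-13109*(-(30709 - 20573)/(7597 + 39705)) + 0/(-41497)) = 1/(-13109/((-47302/10136)) + 0*(-1/41497)) = 1/(-13109/((-47302/10136)) + 0) = 1/(-13109/((-1*23651/5068)) + 0) = 1/(-13109/(-23651/5068) + 0) = 1/(-13109*(-5068/23651) + 0) = 1/(66436412/23651 + 0) = 1/(66436412/23651) = 23651/66436412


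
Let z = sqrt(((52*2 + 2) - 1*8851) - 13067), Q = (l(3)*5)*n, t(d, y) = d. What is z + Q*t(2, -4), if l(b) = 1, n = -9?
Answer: -90 + 2*I*sqrt(5453) ≈ -90.0 + 147.69*I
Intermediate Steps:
Q = -45 (Q = (1*5)*(-9) = 5*(-9) = -45)
z = 2*I*sqrt(5453) (z = sqrt(((104 + 2) - 8851) - 13067) = sqrt((106 - 8851) - 13067) = sqrt(-8745 - 13067) = sqrt(-21812) = 2*I*sqrt(5453) ≈ 147.69*I)
z + Q*t(2, -4) = 2*I*sqrt(5453) - 45*2 = 2*I*sqrt(5453) - 90 = -90 + 2*I*sqrt(5453)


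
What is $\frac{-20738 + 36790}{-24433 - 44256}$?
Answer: $- \frac{16052}{68689} \approx -0.23369$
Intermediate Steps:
$\frac{-20738 + 36790}{-24433 - 44256} = \frac{16052}{-68689} = 16052 \left(- \frac{1}{68689}\right) = - \frac{16052}{68689}$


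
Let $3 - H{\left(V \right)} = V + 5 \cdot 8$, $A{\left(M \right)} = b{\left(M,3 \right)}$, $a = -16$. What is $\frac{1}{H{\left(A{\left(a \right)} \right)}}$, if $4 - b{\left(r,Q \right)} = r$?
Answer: $- \frac{1}{57} \approx -0.017544$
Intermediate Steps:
$b{\left(r,Q \right)} = 4 - r$
$A{\left(M \right)} = 4 - M$
$H{\left(V \right)} = -37 - V$ ($H{\left(V \right)} = 3 - \left(V + 5 \cdot 8\right) = 3 - \left(V + 40\right) = 3 - \left(40 + V\right) = -37 - V$)
$\frac{1}{H{\left(A{\left(a \right)} \right)}} = \frac{1}{-37 - \left(4 - -16\right)} = \frac{1}{-37 - \left(4 + 16\right)} = \frac{1}{-37 - 20} = \frac{1}{-57} = - \frac{1}{57}$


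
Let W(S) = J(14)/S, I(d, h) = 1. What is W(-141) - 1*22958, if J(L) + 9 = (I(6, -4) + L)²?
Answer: -1079098/47 ≈ -22960.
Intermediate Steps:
J(L) = -9 + (1 + L)²
W(S) = 216/S (W(S) = (-9 + (1 + 14)²)/S = (-9 + 15²)/S = (-9 + 225)/S = 216/S)
W(-141) - 1*22958 = 216/(-141) - 1*22958 = 216*(-1/141) - 22958 = -72/47 - 22958 = -1079098/47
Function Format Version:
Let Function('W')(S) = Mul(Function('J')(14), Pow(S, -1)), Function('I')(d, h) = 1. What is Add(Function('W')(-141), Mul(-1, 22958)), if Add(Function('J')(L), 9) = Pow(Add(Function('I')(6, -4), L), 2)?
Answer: Rational(-1079098, 47) ≈ -22960.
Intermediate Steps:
Function('J')(L) = Add(-9, Pow(Add(1, L), 2))
Function('W')(S) = Mul(216, Pow(S, -1)) (Function('W')(S) = Mul(Add(-9, Pow(Add(1, 14), 2)), Pow(S, -1)) = Mul(Add(-9, Pow(15, 2)), Pow(S, -1)) = Mul(Add(-9, 225), Pow(S, -1)) = Mul(216, Pow(S, -1)))
Add(Function('W')(-141), Mul(-1, 22958)) = Add(Mul(216, Pow(-141, -1)), Mul(-1, 22958)) = Add(Mul(216, Rational(-1, 141)), -22958) = Add(Rational(-72, 47), -22958) = Rational(-1079098, 47)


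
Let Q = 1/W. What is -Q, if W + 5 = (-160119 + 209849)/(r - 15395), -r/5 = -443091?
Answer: 220006/1095057 ≈ 0.20091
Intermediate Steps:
r = 2215455 (r = -5*(-443091) = 2215455)
W = -1095057/220006 (W = -5 + (-160119 + 209849)/(2215455 - 15395) = -5 + 49730/2200060 = -5 + 49730*(1/2200060) = -5 + 4973/220006 = -1095057/220006 ≈ -4.9774)
Q = -220006/1095057 (Q = 1/(-1095057/220006) = -220006/1095057 ≈ -0.20091)
-Q = -1*(-220006/1095057) = 220006/1095057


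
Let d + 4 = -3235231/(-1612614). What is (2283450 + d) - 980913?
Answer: 2100486186493/1612614 ≈ 1.3025e+6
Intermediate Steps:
d = -3215225/1612614 (d = -4 - 3235231/(-1612614) = -4 - 3235231*(-1/1612614) = -4 + 3235231/1612614 = -3215225/1612614 ≈ -1.9938)
(2283450 + d) - 980913 = (2283450 - 3215225/1612614) - 980913 = 3682320223075/1612614 - 980913 = 2100486186493/1612614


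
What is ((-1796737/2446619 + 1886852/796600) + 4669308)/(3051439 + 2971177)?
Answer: 325013416456144371/419212079619398800 ≈ 0.77530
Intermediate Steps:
((-1796737/2446619 + 1886852/796600) + 4669308)/(3051439 + 2971177) = ((-1796737*1/2446619 + 1886852*(1/796600)) + 4669308)/6022616 = ((-1796737/2446619 + 471713/199150) + 4669308)*(1/6022616) = (113754544971/69606310550 + 4669308)*(1/6022616) = (325013416456144371/69606310550)*(1/6022616) = 325013416456144371/419212079619398800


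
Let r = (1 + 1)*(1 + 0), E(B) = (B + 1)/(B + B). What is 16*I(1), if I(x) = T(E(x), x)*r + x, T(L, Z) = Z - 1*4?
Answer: -80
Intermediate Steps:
E(B) = (1 + B)/(2*B) (E(B) = (1 + B)/((2*B)) = (1 + B)*(1/(2*B)) = (1 + B)/(2*B))
T(L, Z) = -4 + Z (T(L, Z) = Z - 4 = -4 + Z)
r = 2 (r = 2*1 = 2)
I(x) = -8 + 3*x (I(x) = (-4 + x)*2 + x = (-8 + 2*x) + x = -8 + 3*x)
16*I(1) = 16*(-8 + 3*1) = 16*(-8 + 3) = 16*(-5) = -80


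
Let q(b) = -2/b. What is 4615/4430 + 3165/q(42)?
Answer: -58887067/886 ≈ -66464.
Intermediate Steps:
4615/4430 + 3165/q(42) = 4615/4430 + 3165/((-2/42)) = 4615*(1/4430) + 3165/((-2*1/42)) = 923/886 + 3165/(-1/21) = 923/886 + 3165*(-21) = 923/886 - 66465 = -58887067/886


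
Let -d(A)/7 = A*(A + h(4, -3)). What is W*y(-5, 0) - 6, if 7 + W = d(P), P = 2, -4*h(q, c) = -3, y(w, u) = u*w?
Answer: -6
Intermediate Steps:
h(q, c) = ¾ (h(q, c) = -¼*(-3) = ¾)
d(A) = -7*A*(¾ + A) (d(A) = -7*A*(A + ¾) = -7*A*(¾ + A))
W = -91/2 (W = -7 - 7/4*2*(3 + 4*2) = -7 - 7/4*2*(3 + 8) = -7 - 7/4*2*11 = -7 - 77/2 = -91/2 ≈ -45.500)
W*y(-5, 0) - 6 = -0*(-5) - 6 = -91/2*0 - 6 = 0 - 6 = -6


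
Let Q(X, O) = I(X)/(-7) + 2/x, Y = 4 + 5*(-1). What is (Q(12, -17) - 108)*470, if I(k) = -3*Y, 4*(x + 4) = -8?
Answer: -1073480/21 ≈ -51118.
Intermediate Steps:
x = -6 (x = -4 + (¼)*(-8) = -4 - 2 = -6)
Y = -1 (Y = 4 - 5 = -1)
I(k) = 3 (I(k) = -3*(-1) = 3)
Q(X, O) = -16/21 (Q(X, O) = 3/(-7) + 2/(-6) = 3*(-⅐) + 2*(-⅙) = -3/7 - ⅓ = -16/21)
(Q(12, -17) - 108)*470 = (-16/21 - 108)*470 = -2284/21*470 = -1073480/21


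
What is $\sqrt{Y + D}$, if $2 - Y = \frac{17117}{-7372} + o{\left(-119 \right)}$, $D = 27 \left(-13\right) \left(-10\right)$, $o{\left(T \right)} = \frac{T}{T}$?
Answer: $\frac{3 \sqrt{5303787243}}{3686} \approx 59.273$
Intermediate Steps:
$o{\left(T \right)} = 1$
$D = 3510$ ($D = \left(-351\right) \left(-10\right) = 3510$)
$Y = \frac{24489}{7372}$ ($Y = 2 - \left(\frac{17117}{-7372} + 1\right) = 2 - \left(17117 \left(- \frac{1}{7372}\right) + 1\right) = 2 - \left(- \frac{17117}{7372} + 1\right) = 2 - - \frac{9745}{7372} = 2 + \frac{9745}{7372} = \frac{24489}{7372} \approx 3.3219$)
$\sqrt{Y + D} = \sqrt{\frac{24489}{7372} + 3510} = \sqrt{\frac{25900209}{7372}} = \frac{3 \sqrt{5303787243}}{3686}$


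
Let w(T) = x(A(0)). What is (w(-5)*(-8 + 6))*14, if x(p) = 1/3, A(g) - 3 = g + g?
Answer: -28/3 ≈ -9.3333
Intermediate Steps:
A(g) = 3 + 2*g (A(g) = 3 + (g + g) = 3 + 2*g)
x(p) = ⅓
w(T) = ⅓
(w(-5)*(-8 + 6))*14 = ((-8 + 6)/3)*14 = ((⅓)*(-2))*14 = -⅔*14 = -28/3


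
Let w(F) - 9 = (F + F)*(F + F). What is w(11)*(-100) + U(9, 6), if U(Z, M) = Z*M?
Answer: -49246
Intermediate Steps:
U(Z, M) = M*Z
w(F) = 9 + 4*F**2 (w(F) = 9 + (F + F)*(F + F) = 9 + (2*F)*(2*F) = 9 + 4*F**2)
w(11)*(-100) + U(9, 6) = (9 + 4*11**2)*(-100) + 6*9 = (9 + 4*121)*(-100) + 54 = (9 + 484)*(-100) + 54 = 493*(-100) + 54 = -49300 + 54 = -49246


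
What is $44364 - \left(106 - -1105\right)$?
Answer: $43153$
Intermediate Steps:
$44364 - \left(106 - -1105\right) = 44364 - \left(106 + 1105\right) = 44364 - 1211 = 43153$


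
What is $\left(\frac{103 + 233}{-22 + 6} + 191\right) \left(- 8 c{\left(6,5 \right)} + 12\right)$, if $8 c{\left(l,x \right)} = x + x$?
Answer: $340$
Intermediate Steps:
$c{\left(l,x \right)} = \frac{x}{4}$ ($c{\left(l,x \right)} = \frac{x + x}{8} = \frac{2 x}{8} = \frac{x}{4}$)
$\left(\frac{103 + 233}{-22 + 6} + 191\right) \left(- 8 c{\left(6,5 \right)} + 12\right) = \left(\frac{103 + 233}{-22 + 6} + 191\right) \left(- 8 \cdot \frac{1}{4} \cdot 5 + 12\right) = \left(\frac{336}{-16} + 191\right) \left(\left(-8\right) \frac{5}{4} + 12\right) = \left(336 \left(- \frac{1}{16}\right) + 191\right) \left(-10 + 12\right) = \left(-21 + 191\right) 2 = 170 \cdot 2 = 340$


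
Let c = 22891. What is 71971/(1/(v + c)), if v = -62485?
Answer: -2849619774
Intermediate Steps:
71971/(1/(v + c)) = 71971/(1/(-62485 + 22891)) = 71971/(1/(-39594)) = 71971/(-1/39594) = 71971*(-39594) = -2849619774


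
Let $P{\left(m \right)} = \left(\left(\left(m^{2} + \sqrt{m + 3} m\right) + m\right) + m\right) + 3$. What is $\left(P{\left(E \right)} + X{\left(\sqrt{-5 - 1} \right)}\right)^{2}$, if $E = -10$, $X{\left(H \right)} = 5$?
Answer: $7044 - 1760 i \sqrt{7} \approx 7044.0 - 4656.5 i$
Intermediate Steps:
$P{\left(m \right)} = 3 + m^{2} + 2 m + m \sqrt{3 + m}$ ($P{\left(m \right)} = \left(\left(\left(m^{2} + \sqrt{3 + m} m\right) + m\right) + m\right) + 3 = \left(\left(\left(m^{2} + m \sqrt{3 + m}\right) + m\right) + m\right) + 3 = \left(\left(m + m^{2} + m \sqrt{3 + m}\right) + m\right) + 3 = \left(m^{2} + 2 m + m \sqrt{3 + m}\right) + 3 = 3 + m^{2} + 2 m + m \sqrt{3 + m}$)
$\left(P{\left(E \right)} + X{\left(\sqrt{-5 - 1} \right)}\right)^{2} = \left(\left(3 + \left(-10\right)^{2} + 2 \left(-10\right) - 10 \sqrt{3 - 10}\right) + 5\right)^{2} = \left(\left(3 + 100 - 20 - 10 \sqrt{-7}\right) + 5\right)^{2} = \left(\left(3 + 100 - 20 - 10 i \sqrt{7}\right) + 5\right)^{2} = \left(\left(83 - 10 i \sqrt{7}\right) + 5\right)^{2} = \left(88 - 10 i \sqrt{7}\right)^{2}$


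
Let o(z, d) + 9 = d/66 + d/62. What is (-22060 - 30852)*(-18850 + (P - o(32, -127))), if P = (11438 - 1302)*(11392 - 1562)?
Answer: -5392222657232432/1023 ≈ -5.2710e+12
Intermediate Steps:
P = 99636880 (P = 10136*9830 = 99636880)
o(z, d) = -9 + 32*d/1023 (o(z, d) = -9 + (d/66 + d/62) = -9 + 32*d/1023)
(-22060 - 30852)*(-18850 + (P - o(32, -127))) = (-22060 - 30852)*(-18850 + (99636880 - (-9 + (32/1023)*(-127)))) = -52912*(-18850 + (99636880 - (-9 - 4064/1023))) = -52912*(-18850 + (99636880 - 1*(-13271/1023))) = -52912*(-18850 + (99636880 + 13271/1023)) = -52912*(-18850 + 101928541511/1023) = -52912*101909257961/1023 = -5392222657232432/1023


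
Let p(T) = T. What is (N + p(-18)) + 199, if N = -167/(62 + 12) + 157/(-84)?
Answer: 549725/3108 ≈ 176.87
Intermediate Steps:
N = -12823/3108 (N = -167/74 + 157*(-1/84) = -167*1/74 - 157/84 = -167/74 - 157/84 = -12823/3108 ≈ -4.1258)
(N + p(-18)) + 199 = (-12823/3108 - 18) + 199 = -68767/3108 + 199 = 549725/3108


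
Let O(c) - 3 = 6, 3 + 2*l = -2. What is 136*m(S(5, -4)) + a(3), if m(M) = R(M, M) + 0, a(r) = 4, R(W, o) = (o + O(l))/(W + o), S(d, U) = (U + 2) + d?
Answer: 276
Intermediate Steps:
l = -5/2 (l = -3/2 + (½)*(-2) = -3/2 - 1 = -5/2 ≈ -2.5000)
S(d, U) = 2 + U + d (S(d, U) = (2 + U) + d = 2 + U + d)
O(c) = 9 (O(c) = 3 + 6 = 9)
R(W, o) = (9 + o)/(W + o) (R(W, o) = (o + 9)/(W + o) = (9 + o)/(W + o))
m(M) = (9 + M)/(2*M) (m(M) = (9 + M)/(M + M) + 0 = (9 + M)/((2*M)) + 0 = (1/(2*M))*(9 + M) + 0 = (9 + M)/(2*M) + 0 = (9 + M)/(2*M))
136*m(S(5, -4)) + a(3) = 136*((9 + (2 - 4 + 5))/(2*(2 - 4 + 5))) + 4 = 136*((½)*(9 + 3)/3) + 4 = 136*((½)*(⅓)*12) + 4 = 136*2 + 4 = 272 + 4 = 276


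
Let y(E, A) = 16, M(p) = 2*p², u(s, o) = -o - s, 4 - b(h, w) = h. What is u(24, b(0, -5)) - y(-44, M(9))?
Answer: -44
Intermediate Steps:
b(h, w) = 4 - h
u(24, b(0, -5)) - y(-44, M(9)) = (-(4 - 1*0) - 1*24) - 1*16 = (-(4 + 0) - 24) - 16 = (-1*4 - 24) - 16 = (-4 - 24) - 16 = -28 - 16 = -44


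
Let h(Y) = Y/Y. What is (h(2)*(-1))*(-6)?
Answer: 6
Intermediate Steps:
h(Y) = 1
(h(2)*(-1))*(-6) = (1*(-1))*(-6) = -1*(-6) = 6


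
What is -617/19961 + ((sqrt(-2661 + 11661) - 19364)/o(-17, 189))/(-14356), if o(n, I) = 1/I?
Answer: 18261082576/71640029 - 2835*sqrt(10)/7178 ≈ 253.65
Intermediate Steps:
-617/19961 + ((sqrt(-2661 + 11661) - 19364)/o(-17, 189))/(-14356) = -617/19961 + ((sqrt(-2661 + 11661) - 19364)/(1/189))/(-14356) = -617*1/19961 + ((sqrt(9000) - 19364)/(1/189))*(-1/14356) = -617/19961 + ((30*sqrt(10) - 19364)*189)*(-1/14356) = -617/19961 + ((-19364 + 30*sqrt(10))*189)*(-1/14356) = -617/19961 + (-3659796 + 5670*sqrt(10))*(-1/14356) = -617/19961 + (914949/3589 - 2835*sqrt(10)/7178) = 18261082576/71640029 - 2835*sqrt(10)/7178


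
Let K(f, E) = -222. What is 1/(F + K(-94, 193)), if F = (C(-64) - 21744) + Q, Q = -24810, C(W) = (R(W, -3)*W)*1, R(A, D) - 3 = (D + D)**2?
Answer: -1/49272 ≈ -2.0295e-5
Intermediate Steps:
R(A, D) = 3 + 4*D**2 (R(A, D) = 3 + (D + D)**2 = 3 + (2*D)**2 = 3 + 4*D**2)
C(W) = 39*W (C(W) = ((3 + 4*(-3)**2)*W)*1 = ((3 + 4*9)*W)*1 = ((3 + 36)*W)*1 = (39*W)*1 = 39*W)
F = -49050 (F = (39*(-64) - 21744) - 24810 = (-2496 - 21744) - 24810 = -24240 - 24810 = -49050)
1/(F + K(-94, 193)) = 1/(-49050 - 222) = 1/(-49272) = -1/49272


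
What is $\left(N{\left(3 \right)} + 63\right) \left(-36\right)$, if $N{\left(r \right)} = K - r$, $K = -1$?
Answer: $-2124$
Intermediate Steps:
$N{\left(r \right)} = -1 - r$
$\left(N{\left(3 \right)} + 63\right) \left(-36\right) = \left(\left(-1 - 3\right) + 63\right) \left(-36\right) = \left(-4 + 63\right) \left(-36\right) = 59 \left(-36\right) = -2124$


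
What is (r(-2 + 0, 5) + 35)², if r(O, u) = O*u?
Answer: 625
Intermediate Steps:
(r(-2 + 0, 5) + 35)² = ((-2 + 0)*5 + 35)² = (-2*5 + 35)² = (-10 + 35)² = 25² = 625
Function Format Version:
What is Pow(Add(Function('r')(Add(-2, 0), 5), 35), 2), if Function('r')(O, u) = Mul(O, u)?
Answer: 625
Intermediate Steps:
Pow(Add(Function('r')(Add(-2, 0), 5), 35), 2) = Pow(Add(Mul(Add(-2, 0), 5), 35), 2) = Pow(Add(Mul(-2, 5), 35), 2) = Pow(Add(-10, 35), 2) = Pow(25, 2) = 625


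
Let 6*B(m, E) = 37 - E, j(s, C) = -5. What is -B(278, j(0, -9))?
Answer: -7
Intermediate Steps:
B(m, E) = 37/6 - E/6 (B(m, E) = (37 - E)/6 = 37/6 - E/6)
-B(278, j(0, -9)) = -(37/6 - ⅙*(-5)) = -(37/6 + ⅚) = -1*7 = -7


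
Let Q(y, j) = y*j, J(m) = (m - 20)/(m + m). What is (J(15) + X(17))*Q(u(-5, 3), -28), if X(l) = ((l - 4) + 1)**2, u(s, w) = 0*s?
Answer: 0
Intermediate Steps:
u(s, w) = 0
J(m) = (-20 + m)/(2*m) (J(m) = (-20 + m)/((2*m)) = (-20 + m)*(1/(2*m)) = (-20 + m)/(2*m))
X(l) = (-3 + l)**2 (X(l) = ((-4 + l) + 1)**2 = (-3 + l)**2)
Q(y, j) = j*y
(J(15) + X(17))*Q(u(-5, 3), -28) = ((1/2)*(-20 + 15)/15 + (-3 + 17)**2)*(-28*0) = ((1/2)*(1/15)*(-5) + 14**2)*0 = (-1/6 + 196)*0 = (1175/6)*0 = 0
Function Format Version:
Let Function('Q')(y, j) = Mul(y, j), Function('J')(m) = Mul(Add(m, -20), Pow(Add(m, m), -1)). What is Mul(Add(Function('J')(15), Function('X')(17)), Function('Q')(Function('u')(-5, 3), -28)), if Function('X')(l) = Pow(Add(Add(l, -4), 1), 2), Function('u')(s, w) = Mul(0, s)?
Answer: 0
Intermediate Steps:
Function('u')(s, w) = 0
Function('J')(m) = Mul(Rational(1, 2), Pow(m, -1), Add(-20, m)) (Function('J')(m) = Mul(Add(-20, m), Pow(Mul(2, m), -1)) = Mul(Add(-20, m), Mul(Rational(1, 2), Pow(m, -1))) = Mul(Rational(1, 2), Pow(m, -1), Add(-20, m)))
Function('X')(l) = Pow(Add(-3, l), 2) (Function('X')(l) = Pow(Add(Add(-4, l), 1), 2) = Pow(Add(-3, l), 2))
Function('Q')(y, j) = Mul(j, y)
Mul(Add(Function('J')(15), Function('X')(17)), Function('Q')(Function('u')(-5, 3), -28)) = Mul(Add(Mul(Rational(1, 2), Pow(15, -1), Add(-20, 15)), Pow(Add(-3, 17), 2)), Mul(-28, 0)) = Mul(Add(Mul(Rational(1, 2), Rational(1, 15), -5), Pow(14, 2)), 0) = Mul(Add(Rational(-1, 6), 196), 0) = Mul(Rational(1175, 6), 0) = 0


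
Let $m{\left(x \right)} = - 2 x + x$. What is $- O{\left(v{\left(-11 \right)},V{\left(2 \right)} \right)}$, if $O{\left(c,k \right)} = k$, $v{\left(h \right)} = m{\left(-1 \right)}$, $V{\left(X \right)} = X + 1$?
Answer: $-3$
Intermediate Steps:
$V{\left(X \right)} = 1 + X$
$m{\left(x \right)} = - x$
$v{\left(h \right)} = 1$ ($v{\left(h \right)} = \left(-1\right) \left(-1\right) = 1$)
$- O{\left(v{\left(-11 \right)},V{\left(2 \right)} \right)} = - (1 + 2) = \left(-1\right) 3 = -3$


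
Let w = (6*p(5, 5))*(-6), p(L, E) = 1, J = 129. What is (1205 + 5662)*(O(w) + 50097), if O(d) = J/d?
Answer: 1375965969/4 ≈ 3.4399e+8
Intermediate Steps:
w = -36 (w = (6*1)*(-6) = 6*(-6) = -36)
O(d) = 129/d
(1205 + 5662)*(O(w) + 50097) = (1205 + 5662)*(129/(-36) + 50097) = 6867*(129*(-1/36) + 50097) = 6867*(-43/12 + 50097) = 6867*(601121/12) = 1375965969/4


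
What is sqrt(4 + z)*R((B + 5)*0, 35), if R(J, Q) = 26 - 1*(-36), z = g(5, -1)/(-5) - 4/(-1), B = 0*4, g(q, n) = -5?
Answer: 186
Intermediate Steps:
B = 0
z = 5 (z = -5/(-5) - 4/(-1) = -5*(-1/5) - 4*(-1) = 1 + 4 = 5)
R(J, Q) = 62 (R(J, Q) = 26 + 36 = 62)
sqrt(4 + z)*R((B + 5)*0, 35) = sqrt(4 + 5)*62 = sqrt(9)*62 = 3*62 = 186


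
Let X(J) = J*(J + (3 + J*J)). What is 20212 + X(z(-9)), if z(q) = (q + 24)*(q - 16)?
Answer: -52574663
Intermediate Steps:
z(q) = (-16 + q)*(24 + q) (z(q) = (24 + q)*(-16 + q) = (-16 + q)*(24 + q))
X(J) = J*(3 + J + J**2) (X(J) = J*(J + (3 + J**2)) = J*(3 + J + J**2))
20212 + X(z(-9)) = 20212 + (-384 + (-9)**2 + 8*(-9))*(3 + (-384 + (-9)**2 + 8*(-9)) + (-384 + (-9)**2 + 8*(-9))**2) = 20212 + (-384 + 81 - 72)*(3 + (-384 + 81 - 72) + (-384 + 81 - 72)**2) = 20212 - 375*(3 - 375 + (-375)**2) = 20212 - 375*(3 - 375 + 140625) = 20212 - 375*140253 = 20212 - 52594875 = -52574663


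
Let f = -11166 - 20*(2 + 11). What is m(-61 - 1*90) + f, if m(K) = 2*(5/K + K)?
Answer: -1770938/151 ≈ -11728.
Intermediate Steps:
m(K) = 2*K + 10/K (m(K) = 2*(K + 5/K) = 2*K + 10/K)
f = -11426 (f = -11166 - 20*13 = -11166 - 260 = -11426)
m(-61 - 1*90) + f = (2*(-61 - 1*90) + 10/(-61 - 1*90)) - 11426 = (2*(-61 - 90) + 10/(-61 - 90)) - 11426 = (2*(-151) + 10/(-151)) - 11426 = (-302 + 10*(-1/151)) - 11426 = (-302 - 10/151) - 11426 = -45612/151 - 11426 = -1770938/151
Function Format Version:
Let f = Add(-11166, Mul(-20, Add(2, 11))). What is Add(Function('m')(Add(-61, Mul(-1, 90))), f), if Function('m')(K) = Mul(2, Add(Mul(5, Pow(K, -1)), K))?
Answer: Rational(-1770938, 151) ≈ -11728.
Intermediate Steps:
Function('m')(K) = Add(Mul(2, K), Mul(10, Pow(K, -1))) (Function('m')(K) = Mul(2, Add(K, Mul(5, Pow(K, -1)))) = Add(Mul(2, K), Mul(10, Pow(K, -1))))
f = -11426 (f = Add(-11166, Mul(-20, 13)) = Add(-11166, -260) = -11426)
Add(Function('m')(Add(-61, Mul(-1, 90))), f) = Add(Add(Mul(2, Add(-61, Mul(-1, 90))), Mul(10, Pow(Add(-61, Mul(-1, 90)), -1))), -11426) = Add(Add(Mul(2, Add(-61, -90)), Mul(10, Pow(Add(-61, -90), -1))), -11426) = Add(Add(Mul(2, -151), Mul(10, Pow(-151, -1))), -11426) = Add(Add(-302, Mul(10, Rational(-1, 151))), -11426) = Add(Add(-302, Rational(-10, 151)), -11426) = Add(Rational(-45612, 151), -11426) = Rational(-1770938, 151)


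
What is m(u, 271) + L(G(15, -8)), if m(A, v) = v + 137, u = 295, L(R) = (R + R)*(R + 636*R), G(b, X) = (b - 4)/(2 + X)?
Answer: 84421/18 ≈ 4690.1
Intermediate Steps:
G(b, X) = (-4 + b)/(2 + X)
L(R) = 1274*R² (L(R) = (2*R)*(637*R) = 1274*R²)
m(A, v) = 137 + v
m(u, 271) + L(G(15, -8)) = (137 + 271) + 1274*((-4 + 15)/(2 - 8))² = 408 + 1274*(11/(-6))² = 408 + 1274*(-⅙*11)² = 408 + 1274*(-11/6)² = 408 + 1274*(121/36) = 408 + 77077/18 = 84421/18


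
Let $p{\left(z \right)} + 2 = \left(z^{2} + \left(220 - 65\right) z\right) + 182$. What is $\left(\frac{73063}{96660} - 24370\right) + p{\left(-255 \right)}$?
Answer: $\frac{126697663}{96660} \approx 1310.8$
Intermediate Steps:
$p{\left(z \right)} = 180 + z^{2} + 155 z$ ($p{\left(z \right)} = -2 + \left(\left(z^{2} + \left(220 - 65\right) z\right) + 182\right) = -2 + \left(\left(z^{2} + 155 z\right) + 182\right) = -2 + \left(182 + z^{2} + 155 z\right) = 180 + z^{2} + 155 z$)
$\left(\frac{73063}{96660} - 24370\right) + p{\left(-255 \right)} = \left(\frac{73063}{96660} - 24370\right) + \left(180 + \left(-255\right)^{2} + 155 \left(-255\right)\right) = \left(73063 \cdot \frac{1}{96660} - 24370\right) + \left(180 + 65025 - 39525\right) = \left(\frac{73063}{96660} - 24370\right) + 25680 = - \frac{2355531137}{96660} + 25680 = \frac{126697663}{96660}$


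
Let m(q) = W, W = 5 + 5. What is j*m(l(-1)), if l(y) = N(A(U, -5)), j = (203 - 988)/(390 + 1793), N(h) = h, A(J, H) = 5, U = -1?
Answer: -7850/2183 ≈ -3.5960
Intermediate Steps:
j = -785/2183 ≈ -0.35960
l(y) = 5
W = 10
m(q) = 10
j*m(l(-1)) = -785/2183*10 = -7850/2183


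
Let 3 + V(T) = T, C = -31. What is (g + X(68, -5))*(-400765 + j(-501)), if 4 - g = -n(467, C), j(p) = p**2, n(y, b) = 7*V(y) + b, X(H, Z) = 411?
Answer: -543942848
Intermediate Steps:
V(T) = -3 + T
n(y, b) = -21 + b + 7*y (n(y, b) = 7*(-3 + y) + b = (-21 + 7*y) + b = -21 + b + 7*y)
g = 3221 (g = 4 - (-1)*(-21 - 31 + 7*467) = 4 - (-1)*(-21 - 31 + 3269) = 4 - (-1)*3217 = 4 - 1*(-3217) = 4 + 3217 = 3221)
(g + X(68, -5))*(-400765 + j(-501)) = (3221 + 411)*(-400765 + (-501)**2) = 3632*(-400765 + 251001) = 3632*(-149764) = -543942848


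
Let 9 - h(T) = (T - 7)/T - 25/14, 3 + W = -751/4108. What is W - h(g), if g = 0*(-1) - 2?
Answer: -272277/28756 ≈ -9.4685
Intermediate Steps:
g = -2 (g = 0 - 2 = -2)
W = -13075/4108 (W = -3 - 751/4108 = -13075/4108 ≈ -3.1828)
h(T) = 151/14 - (-7 + T)/T (h(T) = 9 - ((T - 7)/T - 25/14) = 9 - ((-7 + T)/T - 25*1/14) = 9 - ((-7 + T)/T - 25/14) = 9 - (-25/14 + (-7 + T)/T) = 9 + (25/14 - (-7 + T)/T) = 151/14 - (-7 + T)/T)
W - h(g) = -13075/4108 - (137/14 + 7/(-2)) = -13075/4108 - (137/14 + 7*(-1/2)) = -13075/4108 - (137/14 - 7/2) = -13075/4108 - 1*44/7 = -13075/4108 - 44/7 = -272277/28756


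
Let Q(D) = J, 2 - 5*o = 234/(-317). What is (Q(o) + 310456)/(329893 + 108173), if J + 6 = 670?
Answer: 155560/219033 ≈ 0.71021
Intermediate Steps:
J = 664 (J = -6 + 670 = 664)
o = 868/1585 (o = ⅖ - 234/(5*(-317)) = ⅖ - 234*(-1)/(5*317) = ⅖ - ⅕*(-234/317) = ⅖ + 234/1585 = 868/1585 ≈ 0.54763)
Q(D) = 664
(Q(o) + 310456)/(329893 + 108173) = (664 + 310456)/(329893 + 108173) = 311120/438066 = 311120*(1/438066) = 155560/219033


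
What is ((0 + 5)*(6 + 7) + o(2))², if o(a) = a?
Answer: 4489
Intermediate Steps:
((0 + 5)*(6 + 7) + o(2))² = ((0 + 5)*(6 + 7) + 2)² = (5*13 + 2)² = (65 + 2)² = 67² = 4489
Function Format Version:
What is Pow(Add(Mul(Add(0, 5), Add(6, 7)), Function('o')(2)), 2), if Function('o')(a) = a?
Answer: 4489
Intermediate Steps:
Pow(Add(Mul(Add(0, 5), Add(6, 7)), Function('o')(2)), 2) = Pow(Add(Mul(Add(0, 5), Add(6, 7)), 2), 2) = Pow(Add(Mul(5, 13), 2), 2) = Pow(Add(65, 2), 2) = Pow(67, 2) = 4489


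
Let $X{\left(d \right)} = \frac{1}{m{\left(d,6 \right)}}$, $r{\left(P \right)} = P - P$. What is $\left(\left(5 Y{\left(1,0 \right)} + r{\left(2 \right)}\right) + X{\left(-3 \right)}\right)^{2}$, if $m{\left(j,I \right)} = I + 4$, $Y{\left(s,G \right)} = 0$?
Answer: $\frac{1}{100} \approx 0.01$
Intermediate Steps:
$r{\left(P \right)} = 0$
$m{\left(j,I \right)} = 4 + I$
$X{\left(d \right)} = \frac{1}{10}$ ($X{\left(d \right)} = \frac{1}{4 + 6} = \frac{1}{10}$)
$\left(\left(5 Y{\left(1,0 \right)} + r{\left(2 \right)}\right) + X{\left(-3 \right)}\right)^{2} = \left(\left(5 \cdot 0 + 0\right) + \frac{1}{10}\right)^{2} = \left(\left(0 + 0\right) + \frac{1}{10}\right)^{2} = \left(0 + \frac{1}{10}\right)^{2} = \left(\frac{1}{10}\right)^{2} = \frac{1}{100}$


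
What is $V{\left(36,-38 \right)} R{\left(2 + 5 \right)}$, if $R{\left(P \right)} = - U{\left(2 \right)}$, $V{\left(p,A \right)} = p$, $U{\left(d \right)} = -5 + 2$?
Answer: $108$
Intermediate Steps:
$U{\left(d \right)} = -3$
$R{\left(P \right)} = 3$ ($R{\left(P \right)} = \left(-1\right) \left(-3\right) = 3$)
$V{\left(36,-38 \right)} R{\left(2 + 5 \right)} = 36 \cdot 3 = 108$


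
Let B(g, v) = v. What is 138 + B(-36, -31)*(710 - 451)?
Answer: -7891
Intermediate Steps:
138 + B(-36, -31)*(710 - 451) = 138 - 31*(710 - 451) = 138 - 31*259 = 138 - 8029 = -7891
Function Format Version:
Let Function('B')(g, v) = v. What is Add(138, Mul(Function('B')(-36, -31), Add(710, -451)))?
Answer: -7891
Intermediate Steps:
Add(138, Mul(Function('B')(-36, -31), Add(710, -451))) = Add(138, Mul(-31, Add(710, -451))) = Add(138, Mul(-31, 259)) = Add(138, -8029) = -7891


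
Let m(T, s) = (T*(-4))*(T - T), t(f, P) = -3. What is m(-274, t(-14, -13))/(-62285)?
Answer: 0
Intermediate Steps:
m(T, s) = 0 (m(T, s) = -4*T*0 = 0)
m(-274, t(-14, -13))/(-62285) = 0/(-62285) = 0*(-1/62285) = 0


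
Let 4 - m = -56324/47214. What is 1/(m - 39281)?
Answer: -23607/927183977 ≈ -2.5461e-5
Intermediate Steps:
m = 122590/23607 (m = 4 - (-56324)/47214 = 4 - 1*(-28162/23607) = 4 + 28162/23607 = 122590/23607 ≈ 5.1929)
1/(m - 39281) = 1/(122590/23607 - 39281) = 1/(-927183977/23607) = -23607/927183977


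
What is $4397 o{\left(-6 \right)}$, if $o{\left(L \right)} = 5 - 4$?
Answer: $4397$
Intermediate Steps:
$o{\left(L \right)} = 1$
$4397 o{\left(-6 \right)} = 4397 \cdot 1 = 4397$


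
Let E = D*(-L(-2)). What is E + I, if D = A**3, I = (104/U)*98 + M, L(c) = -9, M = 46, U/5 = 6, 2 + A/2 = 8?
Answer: 239066/15 ≈ 15938.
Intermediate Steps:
A = 12 (A = -4 + 2*8 = -4 + 16 = 12)
U = 30 (U = 5*6 = 30)
I = 5786/15 (I = (104/30)*98 + 46 = (104*(1/30))*98 + 46 = (52/15)*98 + 46 = 5096/15 + 46 = 5786/15 ≈ 385.73)
D = 1728 (D = 12**3 = 1728)
E = 15552 (E = 1728*(-1*(-9)) = 1728*9 = 15552)
E + I = 15552 + 5786/15 = 239066/15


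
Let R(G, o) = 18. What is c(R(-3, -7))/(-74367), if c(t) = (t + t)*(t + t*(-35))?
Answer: 2448/8263 ≈ 0.29626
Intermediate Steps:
c(t) = -68*t² (c(t) = (2*t)*(t - 35*t) = (2*t)*(-34*t) = -68*t²)
c(R(-3, -7))/(-74367) = -68*18²/(-74367) = -68*324*(-1/74367) = -22032*(-1/74367) = 2448/8263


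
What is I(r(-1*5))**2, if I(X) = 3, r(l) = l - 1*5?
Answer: 9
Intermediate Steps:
r(l) = -5 + l (r(l) = l - 5 = -5 + l)
I(r(-1*5))**2 = 3**2 = 9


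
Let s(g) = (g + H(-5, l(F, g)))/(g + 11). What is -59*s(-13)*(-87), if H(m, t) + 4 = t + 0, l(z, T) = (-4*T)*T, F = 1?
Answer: 3557169/2 ≈ 1.7786e+6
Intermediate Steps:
l(z, T) = -4*T**2
H(m, t) = -4 + t (H(m, t) = -4 + (t + 0) = -4 + t)
s(g) = (-4 + g - 4*g**2)/(11 + g) (s(g) = (g + (-4 - 4*g**2))/(g + 11) = (-4 + g - 4*g**2)/(11 + g))
-59*s(-13)*(-87) = -59*(-4 - 13 - 4*(-13)**2)/(11 - 13)*(-87) = -59*(-4 - 13 - 4*169)/(-2)*(-87) = -(-59)*(-4 - 13 - 676)/2*(-87) = -(-59)*(-693)/2*(-87) = -59*693/2*(-87) = -40887/2*(-87) = 3557169/2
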